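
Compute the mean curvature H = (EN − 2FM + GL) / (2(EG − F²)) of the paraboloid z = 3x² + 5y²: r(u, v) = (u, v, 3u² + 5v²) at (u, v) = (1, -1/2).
H = 263*sqrt(62)/3844

With E = 36*u^2 + 1, F = 60*u*v, G = 100*v^2 + 1, L = 6/sqrt(36*u^2 + 100*v^2 + 1), M = 0, N = 10/sqrt(36*u^2 + 100*v^2 + 1), assemble
  H = (EN − 2FM + GL) / (2(EG − F²)) = 4*(45*u^2 + 75*v^2 + 2)/(36*u^2 + 100*v^2 + 1)^(3/2).
At (u, v) = (1, -1/2): H = 263*sqrt(62)/3844.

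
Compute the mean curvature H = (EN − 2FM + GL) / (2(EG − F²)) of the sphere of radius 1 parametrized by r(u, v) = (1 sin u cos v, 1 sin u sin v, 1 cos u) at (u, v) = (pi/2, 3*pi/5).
H = -1

With E = 1, F = 0, G = sin(u)^2, L = -sin(u)/Abs(sin(u)), M = 0, N = -sin(u)^3/Abs(sin(u)), assemble
  H = (EN − 2FM + GL) / (2(EG − F²)) = -sin(u)/Abs(sin(u)).
At (u, v) = (pi/2, 3*pi/5): H = -1.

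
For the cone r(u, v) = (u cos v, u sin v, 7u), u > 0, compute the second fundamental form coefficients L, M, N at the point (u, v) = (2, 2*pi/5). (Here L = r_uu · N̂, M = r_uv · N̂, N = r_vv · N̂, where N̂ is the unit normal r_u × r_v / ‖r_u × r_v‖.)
L = 0;  M = 0;  N = 7*sqrt(2)/5

Compute the unit normal N̂(u, v) = (-7*sqrt(2)*u*cos(v)/(10*Abs(u)), -7*sqrt(2)*u*sin(v)/(10*Abs(u)), sqrt(2)*u/(10*Abs(u))), and the second partials r_uu, r_uv, r_vv. Take dot products:
  L(u, v) = r_uu · N̂ = 0,
  M(u, v) = r_uv · N̂ = 0,
  N(u, v) = r_vv · N̂ = 7*sqrt(2)*u^2/(10*Abs(u)).
Evaluating at (u, v) = (2, 2*pi/5):
  L = 0, M = 0, N = 7*sqrt(2)/5.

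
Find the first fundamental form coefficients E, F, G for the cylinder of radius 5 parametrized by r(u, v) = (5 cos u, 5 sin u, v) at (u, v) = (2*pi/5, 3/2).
E = 25;  F = 0;  G = 1

Partials: r_u = (-5*sin(u), 5*cos(u), 0), r_v = (0, 0, 1). As functions of (u, v):
  E = r_u · r_u = 25,
  F = r_u · r_v = 0,
  G = r_v · r_v = 1.
Evaluating at (u, v) = (2*pi/5, 3/2): E = 25, F = 0, G = 1.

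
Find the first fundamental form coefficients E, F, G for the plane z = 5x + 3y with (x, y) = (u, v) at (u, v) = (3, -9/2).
E = 26;  F = 15;  G = 10

Partials: r_u = (1, 0, 5), r_v = (0, 1, 3). As functions of (u, v):
  E = r_u · r_u = 26,
  F = r_u · r_v = 15,
  G = r_v · r_v = 10.
Evaluating at (u, v) = (3, -9/2): E = 26, F = 15, G = 10.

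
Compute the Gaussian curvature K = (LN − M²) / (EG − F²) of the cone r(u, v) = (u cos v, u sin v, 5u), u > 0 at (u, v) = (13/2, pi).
K = 0

Coefficients of the first fundamental form: E = 26, F = 0, G = u^2.
Coefficients of the second fundamental form: L = 0, M = 0, N = 5*sqrt(26)*u^2/(26*Abs(u)).
Assemble K = (LN − M²)/(EG − F²) = 0. At (u, v) = (13/2, pi): K = 0.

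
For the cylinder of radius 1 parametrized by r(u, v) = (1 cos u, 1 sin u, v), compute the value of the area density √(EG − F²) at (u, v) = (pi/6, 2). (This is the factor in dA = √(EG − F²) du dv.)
√(EG − F²)|_{(pi/6, 2)} = 1

E = 1, F = 0, G = 1, so EG − F² = 1. Taking the positive square root: √(EG − F²) = 1. At (u, v) = (pi/6, 2): 1.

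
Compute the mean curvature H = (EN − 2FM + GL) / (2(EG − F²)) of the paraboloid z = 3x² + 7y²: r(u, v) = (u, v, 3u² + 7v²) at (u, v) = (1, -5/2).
H = 3937*sqrt(1262)/1592644

With E = 36*u^2 + 1, F = 84*u*v, G = 196*v^2 + 1, L = 6/sqrt(36*u^2 + 196*v^2 + 1), M = 0, N = 14/sqrt(36*u^2 + 196*v^2 + 1), assemble
  H = (EN − 2FM + GL) / (2(EG − F²)) = 2*(126*u^2 + 294*v^2 + 5)/(36*u^2 + 196*v^2 + 1)^(3/2).
At (u, v) = (1, -5/2): H = 3937*sqrt(1262)/1592644.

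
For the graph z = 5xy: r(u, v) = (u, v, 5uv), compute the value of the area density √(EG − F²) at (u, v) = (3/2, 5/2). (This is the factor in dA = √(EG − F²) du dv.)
√(EG − F²)|_{(3/2, 5/2)} = sqrt(854)/2

E = 25*v^2 + 1, F = 25*u*v, G = 25*u^2 + 1, so EG − F² = 25*u^2 + 25*v^2 + 1. Taking the positive square root: √(EG − F²) = sqrt(25*u^2 + 25*v^2 + 1). At (u, v) = (3/2, 5/2): sqrt(854)/2.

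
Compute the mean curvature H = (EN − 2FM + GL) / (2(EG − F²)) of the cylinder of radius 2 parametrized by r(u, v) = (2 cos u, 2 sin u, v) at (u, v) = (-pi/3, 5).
H = -1/4

With E = 4, F = 0, G = 1, L = -2, M = 0, N = 0, assemble
  H = (EN − 2FM + GL) / (2(EG − F²)) = -1/4.
At (u, v) = (-pi/3, 5): H = -1/4.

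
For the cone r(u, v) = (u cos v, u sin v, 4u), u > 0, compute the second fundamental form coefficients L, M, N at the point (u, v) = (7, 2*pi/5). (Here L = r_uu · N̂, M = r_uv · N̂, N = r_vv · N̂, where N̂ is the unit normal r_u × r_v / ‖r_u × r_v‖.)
L = 0;  M = 0;  N = 28*sqrt(17)/17

Compute the unit normal N̂(u, v) = (-4*sqrt(17)*u*cos(v)/(17*Abs(u)), -4*sqrt(17)*u*sin(v)/(17*Abs(u)), sqrt(17)*u/(17*Abs(u))), and the second partials r_uu, r_uv, r_vv. Take dot products:
  L(u, v) = r_uu · N̂ = 0,
  M(u, v) = r_uv · N̂ = 0,
  N(u, v) = r_vv · N̂ = 4*sqrt(17)*u^2/(17*Abs(u)).
Evaluating at (u, v) = (7, 2*pi/5):
  L = 0, M = 0, N = 28*sqrt(17)/17.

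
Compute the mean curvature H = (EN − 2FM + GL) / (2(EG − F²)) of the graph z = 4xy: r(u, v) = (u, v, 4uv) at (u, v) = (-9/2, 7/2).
H = 1008*sqrt(521)/271441

With E = 16*v^2 + 1, F = 16*u*v, G = 16*u^2 + 1, L = 0, M = 4/sqrt(16*u^2 + 16*v^2 + 1), N = 0, assemble
  H = (EN − 2FM + GL) / (2(EG − F²)) = -64*u*v/(16*u^2 + 16*v^2 + 1)^(3/2).
At (u, v) = (-9/2, 7/2): H = 1008*sqrt(521)/271441.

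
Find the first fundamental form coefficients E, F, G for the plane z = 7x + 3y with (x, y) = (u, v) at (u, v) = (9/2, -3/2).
E = 50;  F = 21;  G = 10

Partials: r_u = (1, 0, 7), r_v = (0, 1, 3). As functions of (u, v):
  E = r_u · r_u = 50,
  F = r_u · r_v = 21,
  G = r_v · r_v = 10.
Evaluating at (u, v) = (9/2, -3/2): E = 50, F = 21, G = 10.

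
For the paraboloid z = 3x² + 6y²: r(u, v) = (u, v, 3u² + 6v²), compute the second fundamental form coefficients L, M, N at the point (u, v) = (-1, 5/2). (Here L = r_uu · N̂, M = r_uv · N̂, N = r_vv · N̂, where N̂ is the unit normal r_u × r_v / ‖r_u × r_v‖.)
L = 6*sqrt(937)/937;  M = 0;  N = 12*sqrt(937)/937

Compute the unit normal N̂(u, v) = (-6*u/sqrt(36*u^2 + 144*v^2 + 1), -12*v/sqrt(36*u^2 + 144*v^2 + 1), 1/sqrt(36*u^2 + 144*v^2 + 1)), and the second partials r_uu, r_uv, r_vv. Take dot products:
  L(u, v) = r_uu · N̂ = 6/sqrt(36*u^2 + 144*v^2 + 1),
  M(u, v) = r_uv · N̂ = 0,
  N(u, v) = r_vv · N̂ = 12/sqrt(36*u^2 + 144*v^2 + 1).
Evaluating at (u, v) = (-1, 5/2):
  L = 6*sqrt(937)/937, M = 0, N = 12*sqrt(937)/937.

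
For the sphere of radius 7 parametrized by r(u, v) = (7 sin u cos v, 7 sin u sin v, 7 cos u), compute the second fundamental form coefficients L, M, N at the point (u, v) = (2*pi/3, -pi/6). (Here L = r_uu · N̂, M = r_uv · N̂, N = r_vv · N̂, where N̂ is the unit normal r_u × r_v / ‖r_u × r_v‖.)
L = -7;  M = 0;  N = -21/4

Compute the unit normal N̂(u, v) = (sin(u)^2*cos(v)/Abs(sin(u)), sin(u)^2*sin(v)/Abs(sin(u)), sin(2*u)/(2*Abs(sin(u)))), and the second partials r_uu, r_uv, r_vv. Take dot products:
  L(u, v) = r_uu · N̂ = -7*sin(u)/Abs(sin(u)),
  M(u, v) = r_uv · N̂ = 0,
  N(u, v) = r_vv · N̂ = -7*sin(u)^3/Abs(sin(u)).
Evaluating at (u, v) = (2*pi/3, -pi/6):
  L = -7, M = 0, N = -21/4.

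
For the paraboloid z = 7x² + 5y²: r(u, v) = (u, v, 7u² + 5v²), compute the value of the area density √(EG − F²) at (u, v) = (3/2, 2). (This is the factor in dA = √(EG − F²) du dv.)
√(EG − F²)|_{(3/2, 2)} = sqrt(842)

E = 196*u^2 + 1, F = 140*u*v, G = 100*v^2 + 1, so EG − F² = 196*u^2 + 100*v^2 + 1. Taking the positive square root: √(EG − F²) = sqrt(196*u^2 + 100*v^2 + 1). At (u, v) = (3/2, 2): sqrt(842).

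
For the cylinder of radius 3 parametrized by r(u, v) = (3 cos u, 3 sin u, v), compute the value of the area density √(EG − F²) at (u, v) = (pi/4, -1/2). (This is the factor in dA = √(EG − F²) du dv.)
√(EG − F²)|_{(pi/4, -1/2)} = 3

E = 9, F = 0, G = 1, so EG − F² = 9. Taking the positive square root: √(EG − F²) = 3. At (u, v) = (pi/4, -1/2): 3.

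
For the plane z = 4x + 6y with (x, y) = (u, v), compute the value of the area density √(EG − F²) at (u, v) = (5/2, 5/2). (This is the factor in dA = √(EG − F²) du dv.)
√(EG − F²)|_{(5/2, 5/2)} = sqrt(53)

E = 17, F = 24, G = 37, so EG − F² = 53. Taking the positive square root: √(EG − F²) = sqrt(53). At (u, v) = (5/2, 5/2): sqrt(53).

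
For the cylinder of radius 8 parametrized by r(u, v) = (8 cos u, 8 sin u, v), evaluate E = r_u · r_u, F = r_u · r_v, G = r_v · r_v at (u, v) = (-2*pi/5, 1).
E = 64;  F = 0;  G = 1

Partials: r_u = (-8*sin(u), 8*cos(u), 0), r_v = (0, 0, 1). As functions of (u, v):
  E = r_u · r_u = 64,
  F = r_u · r_v = 0,
  G = r_v · r_v = 1.
Evaluating at (u, v) = (-2*pi/5, 1): E = 64, F = 0, G = 1.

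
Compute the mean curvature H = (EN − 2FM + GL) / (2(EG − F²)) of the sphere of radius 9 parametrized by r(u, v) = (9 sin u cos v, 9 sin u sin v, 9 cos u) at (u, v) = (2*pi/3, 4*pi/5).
H = -1/9

With E = 81, F = 0, G = 81*sin(u)^2, L = -9*sin(u)/Abs(sin(u)), M = 0, N = -9*sin(u)^3/Abs(sin(u)), assemble
  H = (EN − 2FM + GL) / (2(EG − F²)) = -sin(u)/(9*Abs(sin(u))).
At (u, v) = (2*pi/3, 4*pi/5): H = -1/9.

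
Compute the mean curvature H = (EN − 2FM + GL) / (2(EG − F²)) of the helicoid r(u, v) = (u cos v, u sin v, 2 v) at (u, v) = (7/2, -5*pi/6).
H = 0

With E = 1, F = 0, G = u^2 + 4, L = 0, M = -2/sqrt(u^2 + 4), N = 0, assemble
  H = (EN − 2FM + GL) / (2(EG − F²)) = 0.
At (u, v) = (7/2, -5*pi/6): H = 0.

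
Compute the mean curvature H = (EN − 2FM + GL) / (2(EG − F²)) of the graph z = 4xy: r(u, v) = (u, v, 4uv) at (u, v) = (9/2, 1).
H = -288*sqrt(341)/116281

With E = 16*v^2 + 1, F = 16*u*v, G = 16*u^2 + 1, L = 0, M = 4/sqrt(16*u^2 + 16*v^2 + 1), N = 0, assemble
  H = (EN − 2FM + GL) / (2(EG − F²)) = -64*u*v/(16*u^2 + 16*v^2 + 1)^(3/2).
At (u, v) = (9/2, 1): H = -288*sqrt(341)/116281.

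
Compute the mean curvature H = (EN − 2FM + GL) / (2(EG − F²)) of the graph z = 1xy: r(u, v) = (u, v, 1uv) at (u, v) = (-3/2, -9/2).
H = -27*sqrt(94)/4418

With E = v^2 + 1, F = u*v, G = u^2 + 1, L = 0, M = 1/sqrt(u^2 + v^2 + 1), N = 0, assemble
  H = (EN − 2FM + GL) / (2(EG − F²)) = -u*v/(u^2 + v^2 + 1)^(3/2).
At (u, v) = (-3/2, -9/2): H = -27*sqrt(94)/4418.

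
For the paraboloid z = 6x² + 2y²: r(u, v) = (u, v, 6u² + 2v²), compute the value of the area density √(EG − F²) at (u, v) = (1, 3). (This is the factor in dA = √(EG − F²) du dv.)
√(EG − F²)|_{(1, 3)} = 17

E = 144*u^2 + 1, F = 48*u*v, G = 16*v^2 + 1, so EG − F² = 144*u^2 + 16*v^2 + 1. Taking the positive square root: √(EG − F²) = sqrt(144*u^2 + 16*v^2 + 1). At (u, v) = (1, 3): 17.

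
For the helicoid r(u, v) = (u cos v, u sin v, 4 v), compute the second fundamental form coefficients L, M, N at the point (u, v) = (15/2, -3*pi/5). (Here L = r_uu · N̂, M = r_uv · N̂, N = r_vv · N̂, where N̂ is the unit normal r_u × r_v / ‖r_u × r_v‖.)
L = 0;  M = -8/17;  N = 0

Compute the unit normal N̂(u, v) = (4*sin(v)/sqrt(u^2 + 16), -4*cos(v)/sqrt(u^2 + 16), u/sqrt(u^2 + 16)), and the second partials r_uu, r_uv, r_vv. Take dot products:
  L(u, v) = r_uu · N̂ = 0,
  M(u, v) = r_uv · N̂ = -4/sqrt(u^2 + 16),
  N(u, v) = r_vv · N̂ = 0.
Evaluating at (u, v) = (15/2, -3*pi/5):
  L = 0, M = -8/17, N = 0.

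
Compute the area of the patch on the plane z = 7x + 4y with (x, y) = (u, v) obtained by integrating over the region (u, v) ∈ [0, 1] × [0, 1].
Area = sqrt(66)

Area = ∫∫ √(EG − F²) du dv with √(EG − F²) = sqrt(66). Integrating over [0, 1] × [0, 1] gives sqrt(66).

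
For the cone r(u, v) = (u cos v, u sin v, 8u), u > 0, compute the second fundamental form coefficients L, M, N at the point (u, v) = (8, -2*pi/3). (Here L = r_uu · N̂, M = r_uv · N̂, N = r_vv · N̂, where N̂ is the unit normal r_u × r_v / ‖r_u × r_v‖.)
L = 0;  M = 0;  N = 64*sqrt(65)/65

Compute the unit normal N̂(u, v) = (-8*sqrt(65)*u*cos(v)/(65*Abs(u)), -8*sqrt(65)*u*sin(v)/(65*Abs(u)), sqrt(65)*u/(65*Abs(u))), and the second partials r_uu, r_uv, r_vv. Take dot products:
  L(u, v) = r_uu · N̂ = 0,
  M(u, v) = r_uv · N̂ = 0,
  N(u, v) = r_vv · N̂ = 8*sqrt(65)*u^2/(65*Abs(u)).
Evaluating at (u, v) = (8, -2*pi/3):
  L = 0, M = 0, N = 64*sqrt(65)/65.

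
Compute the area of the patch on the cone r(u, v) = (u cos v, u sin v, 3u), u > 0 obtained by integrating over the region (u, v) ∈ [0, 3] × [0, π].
Area = 9*sqrt(10)*pi/2

Area = ∫∫ √(EG − F²) du dv with √(EG − F²) = sqrt(10)*Abs(u). Integrating over [0, 3] × [0, π] gives 9*sqrt(10)*pi/2.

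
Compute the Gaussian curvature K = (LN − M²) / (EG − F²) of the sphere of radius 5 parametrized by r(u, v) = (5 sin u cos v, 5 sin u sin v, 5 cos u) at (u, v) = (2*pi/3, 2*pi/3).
K = 1/25

Coefficients of the first fundamental form: E = 25, F = 0, G = 25*sin(u)^2.
Coefficients of the second fundamental form: L = -5*sin(u)/Abs(sin(u)), M = 0, N = -5*sin(u)^3/Abs(sin(u)).
Assemble K = (LN − M²)/(EG − F²) = 1/25. At (u, v) = (2*pi/3, 2*pi/3): K = 1/25.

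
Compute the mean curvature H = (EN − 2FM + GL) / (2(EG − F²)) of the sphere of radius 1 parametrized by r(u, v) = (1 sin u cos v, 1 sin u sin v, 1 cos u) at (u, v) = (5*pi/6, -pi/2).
H = -1

With E = 1, F = 0, G = sin(u)^2, L = -sin(u)/Abs(sin(u)), M = 0, N = -sin(u)^3/Abs(sin(u)), assemble
  H = (EN − 2FM + GL) / (2(EG − F²)) = -sin(u)/Abs(sin(u)).
At (u, v) = (5*pi/6, -pi/2): H = -1.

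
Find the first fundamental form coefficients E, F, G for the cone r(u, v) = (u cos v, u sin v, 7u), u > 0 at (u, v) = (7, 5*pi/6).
E = 50;  F = 0;  G = 49

Partials: r_u = (cos(v), sin(v), 7), r_v = (-u*sin(v), u*cos(v), 0). As functions of (u, v):
  E = r_u · r_u = 50,
  F = r_u · r_v = 0,
  G = r_v · r_v = u^2.
Evaluating at (u, v) = (7, 5*pi/6): E = 50, F = 0, G = 49.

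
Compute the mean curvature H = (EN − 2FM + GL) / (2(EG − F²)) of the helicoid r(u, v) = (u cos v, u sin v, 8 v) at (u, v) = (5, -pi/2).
H = 0

With E = 1, F = 0, G = u^2 + 64, L = 0, M = -8/sqrt(u^2 + 64), N = 0, assemble
  H = (EN − 2FM + GL) / (2(EG − F²)) = 0.
At (u, v) = (5, -pi/2): H = 0.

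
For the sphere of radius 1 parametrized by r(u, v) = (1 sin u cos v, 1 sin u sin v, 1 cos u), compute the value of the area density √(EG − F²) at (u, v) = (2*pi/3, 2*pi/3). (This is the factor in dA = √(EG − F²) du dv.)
√(EG − F²)|_{(2*pi/3, 2*pi/3)} = sqrt(3)/2

E = 1, F = 0, G = sin(u)^2, so EG − F² = sin(u)^2. Taking the positive square root: √(EG − F²) = Abs(sin(u)). At (u, v) = (2*pi/3, 2*pi/3): sqrt(3)/2.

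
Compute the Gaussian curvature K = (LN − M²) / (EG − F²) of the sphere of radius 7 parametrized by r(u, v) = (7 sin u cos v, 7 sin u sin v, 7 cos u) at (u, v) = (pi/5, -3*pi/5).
K = 1/49

Coefficients of the first fundamental form: E = 49, F = 0, G = 49*sin(u)^2.
Coefficients of the second fundamental form: L = -7*sin(u)/Abs(sin(u)), M = 0, N = -7*sin(u)^3/Abs(sin(u)).
Assemble K = (LN − M²)/(EG − F²) = 1/49. At (u, v) = (pi/5, -3*pi/5): K = 1/49.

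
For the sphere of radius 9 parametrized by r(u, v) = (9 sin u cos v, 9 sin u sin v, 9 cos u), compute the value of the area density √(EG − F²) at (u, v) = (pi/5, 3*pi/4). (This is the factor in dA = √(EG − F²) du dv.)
√(EG − F²)|_{(pi/5, 3*pi/4)} = 81*sqrt(10 - 2*sqrt(5))/4

E = 81, F = 0, G = 81*sin(u)^2, so EG − F² = 6561*sin(u)^2. Taking the positive square root: √(EG − F²) = 81*Abs(sin(u)). At (u, v) = (pi/5, 3*pi/4): 81*sqrt(10 - 2*sqrt(5))/4.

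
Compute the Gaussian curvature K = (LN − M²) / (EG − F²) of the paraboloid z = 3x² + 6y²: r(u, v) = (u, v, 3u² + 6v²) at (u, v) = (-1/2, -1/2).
K = 18/529

Coefficients of the first fundamental form: E = 36*u^2 + 1, F = 72*u*v, G = 144*v^2 + 1.
Coefficients of the second fundamental form: L = 6/sqrt(36*u^2 + 144*v^2 + 1), M = 0, N = 12/sqrt(36*u^2 + 144*v^2 + 1).
Assemble K = (LN − M²)/(EG − F²) = 72/(1296*u^4 + 10368*u^2*v^2 + 72*u^2 + 20736*v^4 + 288*v^2 + 1). At (u, v) = (-1/2, -1/2): K = 18/529.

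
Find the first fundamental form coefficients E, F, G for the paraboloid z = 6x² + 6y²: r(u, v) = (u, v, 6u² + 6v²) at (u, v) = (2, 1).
E = 577;  F = 288;  G = 145

Partials: r_u = (1, 0, 12*u), r_v = (0, 1, 12*v). As functions of (u, v):
  E = r_u · r_u = 144*u^2 + 1,
  F = r_u · r_v = 144*u*v,
  G = r_v · r_v = 144*v^2 + 1.
Evaluating at (u, v) = (2, 1): E = 577, F = 288, G = 145.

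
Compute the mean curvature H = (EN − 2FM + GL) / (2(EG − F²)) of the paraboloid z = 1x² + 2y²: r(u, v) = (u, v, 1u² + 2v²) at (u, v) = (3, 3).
H = 219*sqrt(181)/32761

With E = 4*u^2 + 1, F = 8*u*v, G = 16*v^2 + 1, L = 2/sqrt(4*u^2 + 16*v^2 + 1), M = 0, N = 4/sqrt(4*u^2 + 16*v^2 + 1), assemble
  H = (EN − 2FM + GL) / (2(EG − F²)) = (8*u^2 + 16*v^2 + 3)/(4*u^2 + 16*v^2 + 1)^(3/2).
At (u, v) = (3, 3): H = 219*sqrt(181)/32761.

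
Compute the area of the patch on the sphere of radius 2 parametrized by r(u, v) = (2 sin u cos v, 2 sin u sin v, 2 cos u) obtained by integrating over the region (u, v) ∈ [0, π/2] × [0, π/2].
Area = 2*pi

Area = ∫∫ √(EG − F²) du dv with √(EG − F²) = 4*Abs(sin(u)). Integrating over [0, π/2] × [0, π/2] gives 2*pi.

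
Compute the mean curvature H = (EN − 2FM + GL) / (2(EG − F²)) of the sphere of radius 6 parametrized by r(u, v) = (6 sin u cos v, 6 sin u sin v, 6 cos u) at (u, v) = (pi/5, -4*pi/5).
H = -1/6

With E = 36, F = 0, G = 36*sin(u)^2, L = -6*sin(u)/Abs(sin(u)), M = 0, N = -6*sin(u)^3/Abs(sin(u)), assemble
  H = (EN − 2FM + GL) / (2(EG − F²)) = -sin(u)/(6*Abs(sin(u))).
At (u, v) = (pi/5, -4*pi/5): H = -1/6.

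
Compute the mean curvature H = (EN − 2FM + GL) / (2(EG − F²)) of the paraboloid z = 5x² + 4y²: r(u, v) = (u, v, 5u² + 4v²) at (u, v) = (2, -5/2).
H = 401*sqrt(89)/23763

With E = 100*u^2 + 1, F = 80*u*v, G = 64*v^2 + 1, L = 10/sqrt(100*u^2 + 64*v^2 + 1), M = 0, N = 8/sqrt(100*u^2 + 64*v^2 + 1), assemble
  H = (EN − 2FM + GL) / (2(EG − F²)) = (400*u^2 + 320*v^2 + 9)/(100*u^2 + 64*v^2 + 1)^(3/2).
At (u, v) = (2, -5/2): H = 401*sqrt(89)/23763.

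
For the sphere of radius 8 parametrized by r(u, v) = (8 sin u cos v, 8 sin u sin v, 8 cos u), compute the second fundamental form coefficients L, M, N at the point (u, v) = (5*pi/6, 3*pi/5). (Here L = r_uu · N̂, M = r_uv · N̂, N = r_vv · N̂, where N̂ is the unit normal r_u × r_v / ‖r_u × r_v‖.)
L = -8;  M = 0;  N = -2

Compute the unit normal N̂(u, v) = (sin(u)^2*cos(v)/Abs(sin(u)), sin(u)^2*sin(v)/Abs(sin(u)), sin(2*u)/(2*Abs(sin(u)))), and the second partials r_uu, r_uv, r_vv. Take dot products:
  L(u, v) = r_uu · N̂ = -8*sin(u)/Abs(sin(u)),
  M(u, v) = r_uv · N̂ = 0,
  N(u, v) = r_vv · N̂ = -8*sin(u)^3/Abs(sin(u)).
Evaluating at (u, v) = (5*pi/6, 3*pi/5):
  L = -8, M = 0, N = -2.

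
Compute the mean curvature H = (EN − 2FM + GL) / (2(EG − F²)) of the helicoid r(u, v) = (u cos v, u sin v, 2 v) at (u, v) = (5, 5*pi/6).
H = 0

With E = 1, F = 0, G = u^2 + 4, L = 0, M = -2/sqrt(u^2 + 4), N = 0, assemble
  H = (EN − 2FM + GL) / (2(EG − F²)) = 0.
At (u, v) = (5, 5*pi/6): H = 0.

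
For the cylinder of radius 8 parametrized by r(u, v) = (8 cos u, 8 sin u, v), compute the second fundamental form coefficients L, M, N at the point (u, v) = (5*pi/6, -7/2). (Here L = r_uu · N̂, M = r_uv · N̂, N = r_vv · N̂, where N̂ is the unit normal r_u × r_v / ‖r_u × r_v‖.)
L = -8;  M = 0;  N = 0

Compute the unit normal N̂(u, v) = (cos(u), sin(u), 0), and the second partials r_uu, r_uv, r_vv. Take dot products:
  L(u, v) = r_uu · N̂ = -8,
  M(u, v) = r_uv · N̂ = 0,
  N(u, v) = r_vv · N̂ = 0.
Evaluating at (u, v) = (5*pi/6, -7/2):
  L = -8, M = 0, N = 0.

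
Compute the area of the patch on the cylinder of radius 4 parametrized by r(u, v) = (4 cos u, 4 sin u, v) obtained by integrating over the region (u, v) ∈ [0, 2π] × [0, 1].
Area = 8*pi

Area = ∫∫ √(EG − F²) du dv with √(EG − F²) = 4. Integrating over [0, 2π] × [0, 1] gives 8*pi.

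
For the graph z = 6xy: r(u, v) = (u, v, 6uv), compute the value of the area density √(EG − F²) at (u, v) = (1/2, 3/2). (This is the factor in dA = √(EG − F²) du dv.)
√(EG − F²)|_{(1/2, 3/2)} = sqrt(91)

E = 36*v^2 + 1, F = 36*u*v, G = 36*u^2 + 1, so EG − F² = 36*u^2 + 36*v^2 + 1. Taking the positive square root: √(EG − F²) = sqrt(36*u^2 + 36*v^2 + 1). At (u, v) = (1/2, 3/2): sqrt(91).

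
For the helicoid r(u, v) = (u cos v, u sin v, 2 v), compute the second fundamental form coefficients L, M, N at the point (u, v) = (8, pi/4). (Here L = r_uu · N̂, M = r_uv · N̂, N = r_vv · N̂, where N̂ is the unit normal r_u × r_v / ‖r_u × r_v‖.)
L = 0;  M = -sqrt(17)/17;  N = 0

Compute the unit normal N̂(u, v) = (2*sin(v)/sqrt(u^2 + 4), -2*cos(v)/sqrt(u^2 + 4), u/sqrt(u^2 + 4)), and the second partials r_uu, r_uv, r_vv. Take dot products:
  L(u, v) = r_uu · N̂ = 0,
  M(u, v) = r_uv · N̂ = -2/sqrt(u^2 + 4),
  N(u, v) = r_vv · N̂ = 0.
Evaluating at (u, v) = (8, pi/4):
  L = 0, M = -sqrt(17)/17, N = 0.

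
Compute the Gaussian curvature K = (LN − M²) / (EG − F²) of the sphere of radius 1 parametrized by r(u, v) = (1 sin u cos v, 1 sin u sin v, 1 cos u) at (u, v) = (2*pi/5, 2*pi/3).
K = 1

Coefficients of the first fundamental form: E = 1, F = 0, G = sin(u)^2.
Coefficients of the second fundamental form: L = -sin(u)/Abs(sin(u)), M = 0, N = -sin(u)^3/Abs(sin(u)).
Assemble K = (LN − M²)/(EG − F²) = 1. At (u, v) = (2*pi/5, 2*pi/3): K = 1.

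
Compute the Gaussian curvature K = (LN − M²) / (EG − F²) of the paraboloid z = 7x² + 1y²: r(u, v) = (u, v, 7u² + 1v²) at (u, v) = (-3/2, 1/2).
K = 28/196249

Coefficients of the first fundamental form: E = 196*u^2 + 1, F = 28*u*v, G = 4*v^2 + 1.
Coefficients of the second fundamental form: L = 14/sqrt(196*u^2 + 4*v^2 + 1), M = 0, N = 2/sqrt(196*u^2 + 4*v^2 + 1).
Assemble K = (LN − M²)/(EG − F²) = 28/(38416*u^4 + 1568*u^2*v^2 + 392*u^2 + 16*v^4 + 8*v^2 + 1). At (u, v) = (-3/2, 1/2): K = 28/196249.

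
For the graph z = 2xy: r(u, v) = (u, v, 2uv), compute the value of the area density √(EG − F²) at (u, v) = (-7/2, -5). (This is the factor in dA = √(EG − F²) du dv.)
√(EG − F²)|_{(-7/2, -5)} = 5*sqrt(6)

E = 4*v^2 + 1, F = 4*u*v, G = 4*u^2 + 1, so EG − F² = 4*u^2 + 4*v^2 + 1. Taking the positive square root: √(EG − F²) = sqrt(4*u^2 + 4*v^2 + 1). At (u, v) = (-7/2, -5): 5*sqrt(6).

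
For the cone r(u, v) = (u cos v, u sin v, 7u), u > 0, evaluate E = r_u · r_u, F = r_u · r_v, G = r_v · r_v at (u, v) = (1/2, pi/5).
E = 50;  F = 0;  G = 1/4

Partials: r_u = (cos(v), sin(v), 7), r_v = (-u*sin(v), u*cos(v), 0). As functions of (u, v):
  E = r_u · r_u = 50,
  F = r_u · r_v = 0,
  G = r_v · r_v = u^2.
Evaluating at (u, v) = (1/2, pi/5): E = 50, F = 0, G = 1/4.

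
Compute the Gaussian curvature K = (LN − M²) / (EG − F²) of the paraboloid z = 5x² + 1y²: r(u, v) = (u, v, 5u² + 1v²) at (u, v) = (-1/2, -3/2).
K = 4/245

Coefficients of the first fundamental form: E = 100*u^2 + 1, F = 20*u*v, G = 4*v^2 + 1.
Coefficients of the second fundamental form: L = 10/sqrt(100*u^2 + 4*v^2 + 1), M = 0, N = 2/sqrt(100*u^2 + 4*v^2 + 1).
Assemble K = (LN − M²)/(EG − F²) = 20/(10000*u^4 + 800*u^2*v^2 + 200*u^2 + 16*v^4 + 8*v^2 + 1). At (u, v) = (-1/2, -3/2): K = 4/245.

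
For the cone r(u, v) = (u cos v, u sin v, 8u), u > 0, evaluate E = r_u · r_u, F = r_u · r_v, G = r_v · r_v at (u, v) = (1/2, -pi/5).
E = 65;  F = 0;  G = 1/4

Partials: r_u = (cos(v), sin(v), 8), r_v = (-u*sin(v), u*cos(v), 0). As functions of (u, v):
  E = r_u · r_u = 65,
  F = r_u · r_v = 0,
  G = r_v · r_v = u^2.
Evaluating at (u, v) = (1/2, -pi/5): E = 65, F = 0, G = 1/4.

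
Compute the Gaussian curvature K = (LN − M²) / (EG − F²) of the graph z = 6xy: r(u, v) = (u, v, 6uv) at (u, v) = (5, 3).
K = -36/1500625

Coefficients of the first fundamental form: E = 36*v^2 + 1, F = 36*u*v, G = 36*u^2 + 1.
Coefficients of the second fundamental form: L = 0, M = 6/sqrt(36*u^2 + 36*v^2 + 1), N = 0.
Assemble K = (LN − M²)/(EG − F²) = -36/(1296*u^4 + 2592*u^2*v^2 + 72*u^2 + 1296*v^4 + 72*v^2 + 1). At (u, v) = (5, 3): K = -36/1500625.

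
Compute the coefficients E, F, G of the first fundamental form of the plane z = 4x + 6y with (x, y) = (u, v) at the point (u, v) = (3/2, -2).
E = 17;  F = 24;  G = 37

Partials: r_u = (1, 0, 4), r_v = (0, 1, 6). As functions of (u, v):
  E = r_u · r_u = 17,
  F = r_u · r_v = 24,
  G = r_v · r_v = 37.
Evaluating at (u, v) = (3/2, -2): E = 17, F = 24, G = 37.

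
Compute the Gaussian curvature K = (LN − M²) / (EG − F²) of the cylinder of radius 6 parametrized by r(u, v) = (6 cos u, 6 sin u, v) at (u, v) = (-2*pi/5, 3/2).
K = 0

Coefficients of the first fundamental form: E = 36, F = 0, G = 1.
Coefficients of the second fundamental form: L = -6, M = 0, N = 0.
Assemble K = (LN − M²)/(EG − F²) = 0. At (u, v) = (-2*pi/5, 3/2): K = 0.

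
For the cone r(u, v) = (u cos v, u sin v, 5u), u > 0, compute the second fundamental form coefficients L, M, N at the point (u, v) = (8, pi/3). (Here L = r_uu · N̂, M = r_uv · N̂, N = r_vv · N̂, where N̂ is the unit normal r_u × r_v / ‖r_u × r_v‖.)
L = 0;  M = 0;  N = 20*sqrt(26)/13

Compute the unit normal N̂(u, v) = (-5*sqrt(26)*u*cos(v)/(26*Abs(u)), -5*sqrt(26)*u*sin(v)/(26*Abs(u)), sqrt(26)*u/(26*Abs(u))), and the second partials r_uu, r_uv, r_vv. Take dot products:
  L(u, v) = r_uu · N̂ = 0,
  M(u, v) = r_uv · N̂ = 0,
  N(u, v) = r_vv · N̂ = 5*sqrt(26)*u^2/(26*Abs(u)).
Evaluating at (u, v) = (8, pi/3):
  L = 0, M = 0, N = 20*sqrt(26)/13.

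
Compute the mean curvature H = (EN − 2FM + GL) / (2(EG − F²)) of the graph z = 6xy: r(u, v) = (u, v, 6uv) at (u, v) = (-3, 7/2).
H = 567*sqrt(766)/146689

With E = 36*v^2 + 1, F = 36*u*v, G = 36*u^2 + 1, L = 0, M = 6/sqrt(36*u^2 + 36*v^2 + 1), N = 0, assemble
  H = (EN − 2FM + GL) / (2(EG − F²)) = -216*u*v/(36*u^2 + 36*v^2 + 1)^(3/2).
At (u, v) = (-3, 7/2): H = 567*sqrt(766)/146689.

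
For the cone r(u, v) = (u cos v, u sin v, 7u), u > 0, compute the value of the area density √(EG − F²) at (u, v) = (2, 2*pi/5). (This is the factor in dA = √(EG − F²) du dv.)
√(EG − F²)|_{(2, 2*pi/5)} = 10*sqrt(2)

E = 50, F = 0, G = u^2, so EG − F² = 50*u^2. Taking the positive square root: √(EG − F²) = 5*sqrt(2)*Abs(u). At (u, v) = (2, 2*pi/5): 10*sqrt(2).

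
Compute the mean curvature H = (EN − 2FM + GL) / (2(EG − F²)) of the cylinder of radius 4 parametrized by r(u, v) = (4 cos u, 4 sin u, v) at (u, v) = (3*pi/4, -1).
H = -1/8

With E = 16, F = 0, G = 1, L = -4, M = 0, N = 0, assemble
  H = (EN − 2FM + GL) / (2(EG − F²)) = -1/8.
At (u, v) = (3*pi/4, -1): H = -1/8.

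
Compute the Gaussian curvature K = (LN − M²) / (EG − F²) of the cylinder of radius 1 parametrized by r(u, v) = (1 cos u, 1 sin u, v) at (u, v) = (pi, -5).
K = 0

Coefficients of the first fundamental form: E = 1, F = 0, G = 1.
Coefficients of the second fundamental form: L = -1, M = 0, N = 0.
Assemble K = (LN − M²)/(EG − F²) = 0. At (u, v) = (pi, -5): K = 0.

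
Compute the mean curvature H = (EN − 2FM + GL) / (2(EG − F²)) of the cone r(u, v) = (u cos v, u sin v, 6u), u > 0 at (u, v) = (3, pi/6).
H = sqrt(37)/37

With E = 37, F = 0, G = u^2, L = 0, M = 0, N = 6*sqrt(37)*u^2/(37*Abs(u)), assemble
  H = (EN − 2FM + GL) / (2(EG − F²)) = 3*sqrt(37)/(37*Abs(u)).
At (u, v) = (3, pi/6): H = sqrt(37)/37.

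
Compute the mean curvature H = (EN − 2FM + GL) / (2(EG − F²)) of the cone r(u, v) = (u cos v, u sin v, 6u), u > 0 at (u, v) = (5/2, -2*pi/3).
H = 6*sqrt(37)/185

With E = 37, F = 0, G = u^2, L = 0, M = 0, N = 6*sqrt(37)*u^2/(37*Abs(u)), assemble
  H = (EN − 2FM + GL) / (2(EG − F²)) = 3*sqrt(37)/(37*Abs(u)).
At (u, v) = (5/2, -2*pi/3): H = 6*sqrt(37)/185.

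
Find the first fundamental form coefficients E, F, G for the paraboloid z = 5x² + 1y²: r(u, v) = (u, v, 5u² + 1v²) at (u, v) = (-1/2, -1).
E = 26;  F = 10;  G = 5

Partials: r_u = (1, 0, 10*u), r_v = (0, 1, 2*v). As functions of (u, v):
  E = r_u · r_u = 100*u^2 + 1,
  F = r_u · r_v = 20*u*v,
  G = r_v · r_v = 4*v^2 + 1.
Evaluating at (u, v) = (-1/2, -1): E = 26, F = 10, G = 5.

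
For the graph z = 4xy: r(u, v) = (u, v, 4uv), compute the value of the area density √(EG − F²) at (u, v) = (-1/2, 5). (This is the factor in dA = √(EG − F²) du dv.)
√(EG − F²)|_{(-1/2, 5)} = 9*sqrt(5)

E = 16*v^2 + 1, F = 16*u*v, G = 16*u^2 + 1, so EG − F² = 16*u^2 + 16*v^2 + 1. Taking the positive square root: √(EG − F²) = sqrt(16*u^2 + 16*v^2 + 1). At (u, v) = (-1/2, 5): 9*sqrt(5).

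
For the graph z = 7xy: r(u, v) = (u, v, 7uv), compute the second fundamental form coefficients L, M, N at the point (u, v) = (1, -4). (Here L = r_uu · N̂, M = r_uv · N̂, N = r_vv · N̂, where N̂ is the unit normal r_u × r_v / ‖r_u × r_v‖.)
L = 0;  M = 7*sqrt(834)/834;  N = 0

Compute the unit normal N̂(u, v) = (-7*v/sqrt(49*u^2 + 49*v^2 + 1), -7*u/sqrt(49*u^2 + 49*v^2 + 1), 1/sqrt(49*u^2 + 49*v^2 + 1)), and the second partials r_uu, r_uv, r_vv. Take dot products:
  L(u, v) = r_uu · N̂ = 0,
  M(u, v) = r_uv · N̂ = 7/sqrt(49*u^2 + 49*v^2 + 1),
  N(u, v) = r_vv · N̂ = 0.
Evaluating at (u, v) = (1, -4):
  L = 0, M = 7*sqrt(834)/834, N = 0.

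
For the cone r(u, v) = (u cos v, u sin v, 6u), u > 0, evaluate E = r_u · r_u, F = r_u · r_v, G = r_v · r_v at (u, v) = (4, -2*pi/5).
E = 37;  F = 0;  G = 16

Partials: r_u = (cos(v), sin(v), 6), r_v = (-u*sin(v), u*cos(v), 0). As functions of (u, v):
  E = r_u · r_u = 37,
  F = r_u · r_v = 0,
  G = r_v · r_v = u^2.
Evaluating at (u, v) = (4, -2*pi/5): E = 37, F = 0, G = 16.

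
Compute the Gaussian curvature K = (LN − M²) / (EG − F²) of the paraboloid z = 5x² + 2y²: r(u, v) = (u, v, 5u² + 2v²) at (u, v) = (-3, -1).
K = 40/840889

Coefficients of the first fundamental form: E = 100*u^2 + 1, F = 40*u*v, G = 16*v^2 + 1.
Coefficients of the second fundamental form: L = 10/sqrt(100*u^2 + 16*v^2 + 1), M = 0, N = 4/sqrt(100*u^2 + 16*v^2 + 1).
Assemble K = (LN − M²)/(EG − F²) = 40/(10000*u^4 + 3200*u^2*v^2 + 200*u^2 + 256*v^4 + 32*v^2 + 1). At (u, v) = (-3, -1): K = 40/840889.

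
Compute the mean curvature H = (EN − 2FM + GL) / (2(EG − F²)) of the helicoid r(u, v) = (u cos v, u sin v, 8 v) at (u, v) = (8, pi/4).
H = 0

With E = 1, F = 0, G = u^2 + 64, L = 0, M = -8/sqrt(u^2 + 64), N = 0, assemble
  H = (EN − 2FM + GL) / (2(EG − F²)) = 0.
At (u, v) = (8, pi/4): H = 0.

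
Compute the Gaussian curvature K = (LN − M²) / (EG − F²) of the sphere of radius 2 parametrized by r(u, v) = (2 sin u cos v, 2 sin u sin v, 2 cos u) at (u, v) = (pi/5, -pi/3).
K = 1/4

Coefficients of the first fundamental form: E = 4, F = 0, G = 4*sin(u)^2.
Coefficients of the second fundamental form: L = -2*sin(u)/Abs(sin(u)), M = 0, N = -2*sin(u)^3/Abs(sin(u)).
Assemble K = (LN − M²)/(EG − F²) = 1/4. At (u, v) = (pi/5, -pi/3): K = 1/4.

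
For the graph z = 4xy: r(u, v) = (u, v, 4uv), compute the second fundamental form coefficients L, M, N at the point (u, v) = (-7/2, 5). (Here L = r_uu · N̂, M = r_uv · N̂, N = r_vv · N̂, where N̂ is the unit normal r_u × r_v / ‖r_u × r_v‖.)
L = 0;  M = 4*sqrt(597)/597;  N = 0

Compute the unit normal N̂(u, v) = (-4*v/sqrt(16*u^2 + 16*v^2 + 1), -4*u/sqrt(16*u^2 + 16*v^2 + 1), 1/sqrt(16*u^2 + 16*v^2 + 1)), and the second partials r_uu, r_uv, r_vv. Take dot products:
  L(u, v) = r_uu · N̂ = 0,
  M(u, v) = r_uv · N̂ = 4/sqrt(16*u^2 + 16*v^2 + 1),
  N(u, v) = r_vv · N̂ = 0.
Evaluating at (u, v) = (-7/2, 5):
  L = 0, M = 4*sqrt(597)/597, N = 0.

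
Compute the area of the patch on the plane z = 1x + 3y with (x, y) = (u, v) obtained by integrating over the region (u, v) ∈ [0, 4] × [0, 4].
Area = 16*sqrt(11)

Area = ∫∫ √(EG − F²) du dv with √(EG − F²) = sqrt(11). Integrating over [0, 4] × [0, 4] gives 16*sqrt(11).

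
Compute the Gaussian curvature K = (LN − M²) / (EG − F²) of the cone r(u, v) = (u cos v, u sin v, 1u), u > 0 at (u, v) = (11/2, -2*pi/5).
K = 0

Coefficients of the first fundamental form: E = 2, F = 0, G = u^2.
Coefficients of the second fundamental form: L = 0, M = 0, N = sqrt(2)*u^2/(2*Abs(u)).
Assemble K = (LN − M²)/(EG − F²) = 0. At (u, v) = (11/2, -2*pi/5): K = 0.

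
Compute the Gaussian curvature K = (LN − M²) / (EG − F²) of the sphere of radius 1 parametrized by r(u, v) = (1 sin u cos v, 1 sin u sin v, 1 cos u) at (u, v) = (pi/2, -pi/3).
K = 1

Coefficients of the first fundamental form: E = 1, F = 0, G = sin(u)^2.
Coefficients of the second fundamental form: L = -sin(u)/Abs(sin(u)), M = 0, N = -sin(u)^3/Abs(sin(u)).
Assemble K = (LN − M²)/(EG − F²) = 1. At (u, v) = (pi/2, -pi/3): K = 1.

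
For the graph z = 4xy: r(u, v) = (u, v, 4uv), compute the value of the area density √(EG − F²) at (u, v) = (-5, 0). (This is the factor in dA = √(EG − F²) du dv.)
√(EG − F²)|_{(-5, 0)} = sqrt(401)

E = 16*v^2 + 1, F = 16*u*v, G = 16*u^2 + 1, so EG − F² = 16*u^2 + 16*v^2 + 1. Taking the positive square root: √(EG − F²) = sqrt(16*u^2 + 16*v^2 + 1). At (u, v) = (-5, 0): sqrt(401).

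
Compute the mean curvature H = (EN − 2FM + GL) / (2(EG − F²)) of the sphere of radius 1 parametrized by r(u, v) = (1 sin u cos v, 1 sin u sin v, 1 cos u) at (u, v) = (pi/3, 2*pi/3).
H = -1

With E = 1, F = 0, G = sin(u)^2, L = -sin(u)/Abs(sin(u)), M = 0, N = -sin(u)^3/Abs(sin(u)), assemble
  H = (EN − 2FM + GL) / (2(EG − F²)) = -sin(u)/Abs(sin(u)).
At (u, v) = (pi/3, 2*pi/3): H = -1.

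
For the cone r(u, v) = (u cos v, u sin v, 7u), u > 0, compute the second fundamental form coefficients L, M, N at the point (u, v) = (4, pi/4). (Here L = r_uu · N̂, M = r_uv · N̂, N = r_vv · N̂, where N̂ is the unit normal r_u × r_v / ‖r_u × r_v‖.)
L = 0;  M = 0;  N = 14*sqrt(2)/5

Compute the unit normal N̂(u, v) = (-7*sqrt(2)*u*cos(v)/(10*Abs(u)), -7*sqrt(2)*u*sin(v)/(10*Abs(u)), sqrt(2)*u/(10*Abs(u))), and the second partials r_uu, r_uv, r_vv. Take dot products:
  L(u, v) = r_uu · N̂ = 0,
  M(u, v) = r_uv · N̂ = 0,
  N(u, v) = r_vv · N̂ = 7*sqrt(2)*u^2/(10*Abs(u)).
Evaluating at (u, v) = (4, pi/4):
  L = 0, M = 0, N = 14*sqrt(2)/5.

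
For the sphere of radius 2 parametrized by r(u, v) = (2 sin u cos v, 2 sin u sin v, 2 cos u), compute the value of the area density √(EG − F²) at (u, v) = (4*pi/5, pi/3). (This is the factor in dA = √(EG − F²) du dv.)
√(EG − F²)|_{(4*pi/5, pi/3)} = sqrt(10 - 2*sqrt(5))

E = 4, F = 0, G = 4*sin(u)^2, so EG − F² = 16*sin(u)^2. Taking the positive square root: √(EG − F²) = 4*Abs(sin(u)). At (u, v) = (4*pi/5, pi/3): sqrt(10 - 2*sqrt(5)).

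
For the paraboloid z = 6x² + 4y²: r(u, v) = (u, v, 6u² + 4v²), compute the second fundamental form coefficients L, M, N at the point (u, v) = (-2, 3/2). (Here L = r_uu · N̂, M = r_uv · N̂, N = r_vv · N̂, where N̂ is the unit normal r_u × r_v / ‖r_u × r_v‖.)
L = 12*sqrt(721)/721;  M = 0;  N = 8*sqrt(721)/721

Compute the unit normal N̂(u, v) = (-12*u/sqrt(144*u^2 + 64*v^2 + 1), -8*v/sqrt(144*u^2 + 64*v^2 + 1), 1/sqrt(144*u^2 + 64*v^2 + 1)), and the second partials r_uu, r_uv, r_vv. Take dot products:
  L(u, v) = r_uu · N̂ = 12/sqrt(144*u^2 + 64*v^2 + 1),
  M(u, v) = r_uv · N̂ = 0,
  N(u, v) = r_vv · N̂ = 8/sqrt(144*u^2 + 64*v^2 + 1).
Evaluating at (u, v) = (-2, 3/2):
  L = 12*sqrt(721)/721, M = 0, N = 8*sqrt(721)/721.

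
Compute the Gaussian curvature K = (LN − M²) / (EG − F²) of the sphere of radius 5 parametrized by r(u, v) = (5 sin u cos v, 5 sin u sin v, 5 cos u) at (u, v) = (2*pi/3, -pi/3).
K = 1/25

Coefficients of the first fundamental form: E = 25, F = 0, G = 25*sin(u)^2.
Coefficients of the second fundamental form: L = -5*sin(u)/Abs(sin(u)), M = 0, N = -5*sin(u)^3/Abs(sin(u)).
Assemble K = (LN − M²)/(EG − F²) = 1/25. At (u, v) = (2*pi/3, -pi/3): K = 1/25.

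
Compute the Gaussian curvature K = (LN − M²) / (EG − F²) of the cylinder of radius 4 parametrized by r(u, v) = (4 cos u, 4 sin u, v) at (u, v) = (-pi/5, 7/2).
K = 0

Coefficients of the first fundamental form: E = 16, F = 0, G = 1.
Coefficients of the second fundamental form: L = -4, M = 0, N = 0.
Assemble K = (LN − M²)/(EG − F²) = 0. At (u, v) = (-pi/5, 7/2): K = 0.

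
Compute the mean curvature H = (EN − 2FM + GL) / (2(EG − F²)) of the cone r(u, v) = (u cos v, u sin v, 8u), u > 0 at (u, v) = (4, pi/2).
H = sqrt(65)/65

With E = 65, F = 0, G = u^2, L = 0, M = 0, N = 8*sqrt(65)*u^2/(65*Abs(u)), assemble
  H = (EN − 2FM + GL) / (2(EG − F²)) = 4*sqrt(65)/(65*Abs(u)).
At (u, v) = (4, pi/2): H = sqrt(65)/65.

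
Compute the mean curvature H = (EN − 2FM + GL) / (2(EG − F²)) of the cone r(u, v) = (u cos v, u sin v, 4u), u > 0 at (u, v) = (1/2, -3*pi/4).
H = 4*sqrt(17)/17

With E = 17, F = 0, G = u^2, L = 0, M = 0, N = 4*sqrt(17)*u^2/(17*Abs(u)), assemble
  H = (EN − 2FM + GL) / (2(EG − F²)) = 2*sqrt(17)/(17*Abs(u)).
At (u, v) = (1/2, -3*pi/4): H = 4*sqrt(17)/17.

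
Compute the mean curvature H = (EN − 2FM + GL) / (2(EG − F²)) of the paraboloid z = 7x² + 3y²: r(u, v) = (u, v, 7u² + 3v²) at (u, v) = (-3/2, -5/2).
H = 2908*sqrt(667)/444889

With E = 196*u^2 + 1, F = 84*u*v, G = 36*v^2 + 1, L = 14/sqrt(196*u^2 + 36*v^2 + 1), M = 0, N = 6/sqrt(196*u^2 + 36*v^2 + 1), assemble
  H = (EN − 2FM + GL) / (2(EG − F²)) = 2*(294*u^2 + 126*v^2 + 5)/(196*u^2 + 36*v^2 + 1)^(3/2).
At (u, v) = (-3/2, -5/2): H = 2908*sqrt(667)/444889.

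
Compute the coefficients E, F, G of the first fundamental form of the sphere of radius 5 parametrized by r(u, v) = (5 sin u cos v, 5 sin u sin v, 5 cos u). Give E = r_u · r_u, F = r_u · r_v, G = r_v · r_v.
E = 25;  F = 0;  G = 25*sin(u)^2

Compute partials: r_u = (5*cos(u)*cos(v), 5*sin(v)*cos(u), -5*sin(u)), r_v = (-5*sin(u)*sin(v), 5*sin(u)*cos(v), 0). Then
  E = r_u · r_u = 25,
  F = r_u · r_v = 0,
  G = r_v · r_v = 25*sin(u)^2.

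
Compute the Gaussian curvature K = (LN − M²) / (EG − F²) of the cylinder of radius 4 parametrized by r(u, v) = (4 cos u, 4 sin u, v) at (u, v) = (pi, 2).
K = 0

Coefficients of the first fundamental form: E = 16, F = 0, G = 1.
Coefficients of the second fundamental form: L = -4, M = 0, N = 0.
Assemble K = (LN − M²)/(EG − F²) = 0. At (u, v) = (pi, 2): K = 0.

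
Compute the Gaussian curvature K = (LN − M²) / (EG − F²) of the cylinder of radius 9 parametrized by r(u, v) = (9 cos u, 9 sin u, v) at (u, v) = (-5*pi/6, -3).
K = 0

Coefficients of the first fundamental form: E = 81, F = 0, G = 1.
Coefficients of the second fundamental form: L = -9, M = 0, N = 0.
Assemble K = (LN − M²)/(EG − F²) = 0. At (u, v) = (-5*pi/6, -3): K = 0.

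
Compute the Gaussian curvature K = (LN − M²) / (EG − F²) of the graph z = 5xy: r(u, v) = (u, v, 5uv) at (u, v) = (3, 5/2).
K = -400/2337841

Coefficients of the first fundamental form: E = 25*v^2 + 1, F = 25*u*v, G = 25*u^2 + 1.
Coefficients of the second fundamental form: L = 0, M = 5/sqrt(25*u^2 + 25*v^2 + 1), N = 0.
Assemble K = (LN − M²)/(EG − F²) = -25/(625*u^4 + 1250*u^2*v^2 + 50*u^2 + 625*v^4 + 50*v^2 + 1). At (u, v) = (3, 5/2): K = -400/2337841.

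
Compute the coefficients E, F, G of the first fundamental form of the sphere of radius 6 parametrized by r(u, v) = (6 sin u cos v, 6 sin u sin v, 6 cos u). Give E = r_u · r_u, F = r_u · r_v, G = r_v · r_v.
E = 36;  F = 0;  G = 36*sin(u)^2

Compute partials: r_u = (6*cos(u)*cos(v), 6*sin(v)*cos(u), -6*sin(u)), r_v = (-6*sin(u)*sin(v), 6*sin(u)*cos(v), 0). Then
  E = r_u · r_u = 36,
  F = r_u · r_v = 0,
  G = r_v · r_v = 36*sin(u)^2.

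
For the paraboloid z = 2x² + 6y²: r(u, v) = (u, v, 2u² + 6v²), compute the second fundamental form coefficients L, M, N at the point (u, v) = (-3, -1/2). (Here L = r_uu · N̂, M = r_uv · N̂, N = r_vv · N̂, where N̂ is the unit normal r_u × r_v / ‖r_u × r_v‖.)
L = 4*sqrt(181)/181;  M = 0;  N = 12*sqrt(181)/181

Compute the unit normal N̂(u, v) = (-4*u/sqrt(16*u^2 + 144*v^2 + 1), -12*v/sqrt(16*u^2 + 144*v^2 + 1), 1/sqrt(16*u^2 + 144*v^2 + 1)), and the second partials r_uu, r_uv, r_vv. Take dot products:
  L(u, v) = r_uu · N̂ = 4/sqrt(16*u^2 + 144*v^2 + 1),
  M(u, v) = r_uv · N̂ = 0,
  N(u, v) = r_vv · N̂ = 12/sqrt(16*u^2 + 144*v^2 + 1).
Evaluating at (u, v) = (-3, -1/2):
  L = 4*sqrt(181)/181, M = 0, N = 12*sqrt(181)/181.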